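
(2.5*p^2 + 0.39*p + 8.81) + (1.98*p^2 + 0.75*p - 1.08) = 4.48*p^2 + 1.14*p + 7.73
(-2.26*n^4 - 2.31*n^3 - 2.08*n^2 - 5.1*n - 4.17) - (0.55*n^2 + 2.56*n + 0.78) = -2.26*n^4 - 2.31*n^3 - 2.63*n^2 - 7.66*n - 4.95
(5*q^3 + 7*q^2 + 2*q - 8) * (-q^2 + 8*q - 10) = -5*q^5 + 33*q^4 + 4*q^3 - 46*q^2 - 84*q + 80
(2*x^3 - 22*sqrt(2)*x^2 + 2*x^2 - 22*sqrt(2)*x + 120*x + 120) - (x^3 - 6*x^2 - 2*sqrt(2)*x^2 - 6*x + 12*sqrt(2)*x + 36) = x^3 - 20*sqrt(2)*x^2 + 8*x^2 - 34*sqrt(2)*x + 126*x + 84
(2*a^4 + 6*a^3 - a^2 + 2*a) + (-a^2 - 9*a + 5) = 2*a^4 + 6*a^3 - 2*a^2 - 7*a + 5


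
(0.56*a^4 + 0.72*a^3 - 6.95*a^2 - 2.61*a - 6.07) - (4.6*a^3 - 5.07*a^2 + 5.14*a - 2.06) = 0.56*a^4 - 3.88*a^3 - 1.88*a^2 - 7.75*a - 4.01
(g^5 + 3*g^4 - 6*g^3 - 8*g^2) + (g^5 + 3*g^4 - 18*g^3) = 2*g^5 + 6*g^4 - 24*g^3 - 8*g^2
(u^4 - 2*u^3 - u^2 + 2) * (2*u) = 2*u^5 - 4*u^4 - 2*u^3 + 4*u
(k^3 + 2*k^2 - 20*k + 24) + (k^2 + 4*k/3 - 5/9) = k^3 + 3*k^2 - 56*k/3 + 211/9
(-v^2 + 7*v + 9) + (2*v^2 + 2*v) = v^2 + 9*v + 9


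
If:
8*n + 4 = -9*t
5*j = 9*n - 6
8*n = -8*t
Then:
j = 6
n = 4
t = -4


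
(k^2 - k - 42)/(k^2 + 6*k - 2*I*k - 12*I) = (k - 7)/(k - 2*I)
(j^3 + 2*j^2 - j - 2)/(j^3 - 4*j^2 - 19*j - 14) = (j - 1)/(j - 7)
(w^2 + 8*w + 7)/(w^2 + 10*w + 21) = (w + 1)/(w + 3)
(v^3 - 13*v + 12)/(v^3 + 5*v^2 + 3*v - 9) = (v^2 + v - 12)/(v^2 + 6*v + 9)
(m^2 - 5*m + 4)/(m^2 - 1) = (m - 4)/(m + 1)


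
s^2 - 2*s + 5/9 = (s - 5/3)*(s - 1/3)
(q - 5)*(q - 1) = q^2 - 6*q + 5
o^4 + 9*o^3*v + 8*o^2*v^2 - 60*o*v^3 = o*(o - 2*v)*(o + 5*v)*(o + 6*v)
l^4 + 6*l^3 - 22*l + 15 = (l - 1)^2*(l + 3)*(l + 5)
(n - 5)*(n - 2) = n^2 - 7*n + 10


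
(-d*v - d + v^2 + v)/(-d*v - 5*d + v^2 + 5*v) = (v + 1)/(v + 5)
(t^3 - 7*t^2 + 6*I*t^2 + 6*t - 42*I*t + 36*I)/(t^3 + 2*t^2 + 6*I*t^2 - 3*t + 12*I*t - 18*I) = (t - 6)/(t + 3)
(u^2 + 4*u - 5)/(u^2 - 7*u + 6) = (u + 5)/(u - 6)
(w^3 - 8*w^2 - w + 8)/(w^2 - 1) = w - 8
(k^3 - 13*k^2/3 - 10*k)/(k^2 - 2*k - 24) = k*(3*k + 5)/(3*(k + 4))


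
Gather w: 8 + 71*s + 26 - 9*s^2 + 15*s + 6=-9*s^2 + 86*s + 40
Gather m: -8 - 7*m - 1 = -7*m - 9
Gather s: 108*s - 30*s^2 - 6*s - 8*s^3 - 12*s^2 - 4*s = -8*s^3 - 42*s^2 + 98*s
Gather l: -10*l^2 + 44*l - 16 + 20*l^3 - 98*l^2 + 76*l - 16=20*l^3 - 108*l^2 + 120*l - 32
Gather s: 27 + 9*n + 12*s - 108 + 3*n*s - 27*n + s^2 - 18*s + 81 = -18*n + s^2 + s*(3*n - 6)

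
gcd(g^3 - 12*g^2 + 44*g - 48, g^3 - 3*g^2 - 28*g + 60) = g^2 - 8*g + 12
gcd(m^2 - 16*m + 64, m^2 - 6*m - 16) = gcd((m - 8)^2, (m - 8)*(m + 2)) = m - 8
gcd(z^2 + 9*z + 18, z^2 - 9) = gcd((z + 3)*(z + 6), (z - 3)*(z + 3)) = z + 3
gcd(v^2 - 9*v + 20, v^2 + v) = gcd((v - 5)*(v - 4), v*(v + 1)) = 1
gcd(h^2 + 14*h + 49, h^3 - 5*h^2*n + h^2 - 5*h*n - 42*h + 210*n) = h + 7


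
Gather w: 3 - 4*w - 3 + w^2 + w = w^2 - 3*w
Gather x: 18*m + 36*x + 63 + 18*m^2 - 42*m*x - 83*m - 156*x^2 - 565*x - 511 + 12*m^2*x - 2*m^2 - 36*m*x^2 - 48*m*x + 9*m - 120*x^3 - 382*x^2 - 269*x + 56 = 16*m^2 - 56*m - 120*x^3 + x^2*(-36*m - 538) + x*(12*m^2 - 90*m - 798) - 392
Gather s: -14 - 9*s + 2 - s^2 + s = -s^2 - 8*s - 12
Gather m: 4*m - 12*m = -8*m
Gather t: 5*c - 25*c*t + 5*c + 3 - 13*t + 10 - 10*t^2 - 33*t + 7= 10*c - 10*t^2 + t*(-25*c - 46) + 20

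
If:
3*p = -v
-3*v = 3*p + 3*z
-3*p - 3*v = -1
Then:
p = -1/6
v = 1/2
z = -1/3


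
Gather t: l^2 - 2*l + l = l^2 - l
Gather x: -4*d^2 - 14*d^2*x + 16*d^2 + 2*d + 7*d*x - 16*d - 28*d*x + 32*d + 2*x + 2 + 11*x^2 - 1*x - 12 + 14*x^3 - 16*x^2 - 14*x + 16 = 12*d^2 + 18*d + 14*x^3 - 5*x^2 + x*(-14*d^2 - 21*d - 13) + 6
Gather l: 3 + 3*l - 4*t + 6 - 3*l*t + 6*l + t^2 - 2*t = l*(9 - 3*t) + t^2 - 6*t + 9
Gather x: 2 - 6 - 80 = -84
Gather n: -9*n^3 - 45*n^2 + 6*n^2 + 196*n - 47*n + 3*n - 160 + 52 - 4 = -9*n^3 - 39*n^2 + 152*n - 112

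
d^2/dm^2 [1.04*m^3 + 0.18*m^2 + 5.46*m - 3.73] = 6.24*m + 0.36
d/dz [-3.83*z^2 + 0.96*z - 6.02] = 0.96 - 7.66*z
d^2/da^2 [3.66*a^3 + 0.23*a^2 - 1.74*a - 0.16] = 21.96*a + 0.46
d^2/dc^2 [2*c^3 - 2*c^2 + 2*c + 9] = 12*c - 4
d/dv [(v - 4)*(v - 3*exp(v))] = v - (v - 4)*(3*exp(v) - 1) - 3*exp(v)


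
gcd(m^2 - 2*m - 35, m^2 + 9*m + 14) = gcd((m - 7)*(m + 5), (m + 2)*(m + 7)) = 1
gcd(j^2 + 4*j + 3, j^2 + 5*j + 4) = j + 1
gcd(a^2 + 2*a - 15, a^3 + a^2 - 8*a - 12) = a - 3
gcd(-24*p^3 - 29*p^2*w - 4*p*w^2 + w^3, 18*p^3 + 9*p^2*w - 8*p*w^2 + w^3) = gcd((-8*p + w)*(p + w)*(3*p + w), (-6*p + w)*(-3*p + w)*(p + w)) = p + w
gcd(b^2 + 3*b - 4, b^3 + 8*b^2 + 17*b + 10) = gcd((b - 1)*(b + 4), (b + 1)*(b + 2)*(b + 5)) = 1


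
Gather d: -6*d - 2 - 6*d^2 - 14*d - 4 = -6*d^2 - 20*d - 6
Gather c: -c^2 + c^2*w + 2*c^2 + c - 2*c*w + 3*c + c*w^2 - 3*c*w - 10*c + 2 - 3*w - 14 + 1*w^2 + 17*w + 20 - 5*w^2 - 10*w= c^2*(w + 1) + c*(w^2 - 5*w - 6) - 4*w^2 + 4*w + 8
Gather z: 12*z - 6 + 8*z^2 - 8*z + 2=8*z^2 + 4*z - 4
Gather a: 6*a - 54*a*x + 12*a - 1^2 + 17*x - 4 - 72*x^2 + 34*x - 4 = a*(18 - 54*x) - 72*x^2 + 51*x - 9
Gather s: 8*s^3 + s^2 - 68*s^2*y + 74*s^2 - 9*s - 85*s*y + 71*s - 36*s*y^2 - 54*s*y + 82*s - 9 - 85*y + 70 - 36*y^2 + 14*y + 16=8*s^3 + s^2*(75 - 68*y) + s*(-36*y^2 - 139*y + 144) - 36*y^2 - 71*y + 77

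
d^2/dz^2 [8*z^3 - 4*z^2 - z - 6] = 48*z - 8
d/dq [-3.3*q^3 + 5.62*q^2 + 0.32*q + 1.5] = -9.9*q^2 + 11.24*q + 0.32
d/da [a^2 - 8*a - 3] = 2*a - 8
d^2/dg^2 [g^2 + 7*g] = 2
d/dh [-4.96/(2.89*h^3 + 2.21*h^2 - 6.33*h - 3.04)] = (43.0032*h^2 + 21.9232*h - 31.3968)/(2.89*h^3 + 2.21*h^2 - 6.33*h - 3.04)^2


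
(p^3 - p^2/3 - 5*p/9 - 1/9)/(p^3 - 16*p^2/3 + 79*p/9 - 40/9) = (9*p^2 + 6*p + 1)/(9*p^2 - 39*p + 40)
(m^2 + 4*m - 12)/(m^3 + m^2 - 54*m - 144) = (m - 2)/(m^2 - 5*m - 24)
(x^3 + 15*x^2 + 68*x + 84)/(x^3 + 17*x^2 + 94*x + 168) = (x + 2)/(x + 4)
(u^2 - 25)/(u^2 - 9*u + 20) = (u + 5)/(u - 4)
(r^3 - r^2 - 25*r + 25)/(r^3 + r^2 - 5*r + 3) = (r^2 - 25)/(r^2 + 2*r - 3)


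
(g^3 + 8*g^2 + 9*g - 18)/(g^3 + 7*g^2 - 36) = (g - 1)/(g - 2)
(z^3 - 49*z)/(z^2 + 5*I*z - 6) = z*(z^2 - 49)/(z^2 + 5*I*z - 6)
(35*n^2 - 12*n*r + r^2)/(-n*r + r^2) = (-35*n^2 + 12*n*r - r^2)/(r*(n - r))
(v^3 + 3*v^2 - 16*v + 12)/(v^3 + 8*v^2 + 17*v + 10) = (v^3 + 3*v^2 - 16*v + 12)/(v^3 + 8*v^2 + 17*v + 10)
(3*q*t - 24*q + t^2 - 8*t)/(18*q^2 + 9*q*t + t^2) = (t - 8)/(6*q + t)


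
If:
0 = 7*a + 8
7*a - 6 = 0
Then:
No Solution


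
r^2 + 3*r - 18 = (r - 3)*(r + 6)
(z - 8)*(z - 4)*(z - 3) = z^3 - 15*z^2 + 68*z - 96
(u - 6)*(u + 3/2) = u^2 - 9*u/2 - 9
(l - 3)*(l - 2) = l^2 - 5*l + 6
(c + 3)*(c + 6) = c^2 + 9*c + 18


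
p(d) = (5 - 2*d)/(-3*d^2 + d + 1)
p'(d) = (5 - 2*d)*(6*d - 1)/(-3*d^2 + d + 1)^2 - 2/(-3*d^2 + d + 1) = (6*d^2 - 2*d - (2*d - 5)*(6*d - 1) - 2)/(-3*d^2 + d + 1)^2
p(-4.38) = -0.23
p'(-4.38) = -0.07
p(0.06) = 4.65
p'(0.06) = -4.74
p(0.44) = 4.80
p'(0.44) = 6.83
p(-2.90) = -0.40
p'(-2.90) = -0.20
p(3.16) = 0.05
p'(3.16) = 0.04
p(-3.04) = -0.37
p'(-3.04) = -0.17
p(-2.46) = -0.51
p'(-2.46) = -0.30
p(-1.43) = -1.20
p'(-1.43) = -1.44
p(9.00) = 0.06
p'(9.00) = 0.00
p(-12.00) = -0.07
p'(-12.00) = -0.00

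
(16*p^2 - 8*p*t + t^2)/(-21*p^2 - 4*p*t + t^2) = (-16*p^2 + 8*p*t - t^2)/(21*p^2 + 4*p*t - t^2)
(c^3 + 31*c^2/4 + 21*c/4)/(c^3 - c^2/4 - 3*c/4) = (c + 7)/(c - 1)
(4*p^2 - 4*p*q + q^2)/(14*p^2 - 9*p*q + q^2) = (2*p - q)/(7*p - q)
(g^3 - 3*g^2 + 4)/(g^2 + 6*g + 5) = (g^2 - 4*g + 4)/(g + 5)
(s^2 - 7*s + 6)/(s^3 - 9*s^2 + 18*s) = (s - 1)/(s*(s - 3))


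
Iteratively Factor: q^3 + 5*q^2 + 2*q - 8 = (q + 4)*(q^2 + q - 2) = (q + 2)*(q + 4)*(q - 1)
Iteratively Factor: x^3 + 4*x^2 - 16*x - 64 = (x - 4)*(x^2 + 8*x + 16) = (x - 4)*(x + 4)*(x + 4)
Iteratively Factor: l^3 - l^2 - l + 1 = (l - 1)*(l^2 - 1) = (l - 1)*(l + 1)*(l - 1)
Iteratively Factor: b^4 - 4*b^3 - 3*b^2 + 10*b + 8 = (b - 2)*(b^3 - 2*b^2 - 7*b - 4) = (b - 2)*(b + 1)*(b^2 - 3*b - 4) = (b - 2)*(b + 1)^2*(b - 4)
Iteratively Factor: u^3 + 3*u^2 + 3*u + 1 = (u + 1)*(u^2 + 2*u + 1) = (u + 1)^2*(u + 1)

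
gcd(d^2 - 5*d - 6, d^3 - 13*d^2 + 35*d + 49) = d + 1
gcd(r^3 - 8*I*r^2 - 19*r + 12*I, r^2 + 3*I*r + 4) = r - I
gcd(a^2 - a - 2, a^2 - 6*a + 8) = a - 2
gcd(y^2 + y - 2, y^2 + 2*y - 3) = y - 1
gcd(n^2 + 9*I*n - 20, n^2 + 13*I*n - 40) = n + 5*I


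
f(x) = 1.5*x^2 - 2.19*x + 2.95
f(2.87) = 9.02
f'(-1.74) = -7.41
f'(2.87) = 6.42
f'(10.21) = 28.44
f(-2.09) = 14.08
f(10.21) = 136.96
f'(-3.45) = -12.54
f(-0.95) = 6.38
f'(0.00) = -2.19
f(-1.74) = 11.30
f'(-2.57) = -9.90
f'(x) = 3.0*x - 2.19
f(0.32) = 2.40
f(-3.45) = 28.36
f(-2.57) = 18.49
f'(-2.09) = -8.46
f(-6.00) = 70.09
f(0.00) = 2.95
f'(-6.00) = -20.19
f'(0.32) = -1.23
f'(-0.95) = -5.04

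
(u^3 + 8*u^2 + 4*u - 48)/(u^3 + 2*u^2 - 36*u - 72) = (u^2 + 2*u - 8)/(u^2 - 4*u - 12)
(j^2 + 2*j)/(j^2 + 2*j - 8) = j*(j + 2)/(j^2 + 2*j - 8)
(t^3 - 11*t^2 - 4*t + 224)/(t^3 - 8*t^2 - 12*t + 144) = (t^2 - 15*t + 56)/(t^2 - 12*t + 36)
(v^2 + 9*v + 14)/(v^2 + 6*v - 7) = (v + 2)/(v - 1)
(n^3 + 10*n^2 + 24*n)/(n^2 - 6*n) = (n^2 + 10*n + 24)/(n - 6)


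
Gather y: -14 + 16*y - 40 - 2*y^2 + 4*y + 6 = -2*y^2 + 20*y - 48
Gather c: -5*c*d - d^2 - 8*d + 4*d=-5*c*d - d^2 - 4*d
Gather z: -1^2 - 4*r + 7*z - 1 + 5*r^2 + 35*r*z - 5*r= 5*r^2 - 9*r + z*(35*r + 7) - 2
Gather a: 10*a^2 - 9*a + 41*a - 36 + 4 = 10*a^2 + 32*a - 32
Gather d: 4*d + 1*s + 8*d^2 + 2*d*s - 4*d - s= 8*d^2 + 2*d*s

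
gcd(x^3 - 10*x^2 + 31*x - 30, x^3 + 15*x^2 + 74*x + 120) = 1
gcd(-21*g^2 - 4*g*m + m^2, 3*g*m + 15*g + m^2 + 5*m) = 3*g + m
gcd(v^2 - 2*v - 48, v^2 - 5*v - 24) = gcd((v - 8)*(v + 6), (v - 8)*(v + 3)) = v - 8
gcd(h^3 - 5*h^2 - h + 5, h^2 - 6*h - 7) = h + 1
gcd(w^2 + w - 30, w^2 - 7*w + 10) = w - 5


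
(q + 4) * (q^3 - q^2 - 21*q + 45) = q^4 + 3*q^3 - 25*q^2 - 39*q + 180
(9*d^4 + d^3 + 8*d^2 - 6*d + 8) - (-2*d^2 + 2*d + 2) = 9*d^4 + d^3 + 10*d^2 - 8*d + 6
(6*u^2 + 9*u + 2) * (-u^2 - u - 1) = -6*u^4 - 15*u^3 - 17*u^2 - 11*u - 2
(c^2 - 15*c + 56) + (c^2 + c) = 2*c^2 - 14*c + 56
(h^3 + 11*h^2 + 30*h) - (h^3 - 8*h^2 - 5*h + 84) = 19*h^2 + 35*h - 84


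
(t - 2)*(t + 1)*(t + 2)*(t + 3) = t^4 + 4*t^3 - t^2 - 16*t - 12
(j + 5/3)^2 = j^2 + 10*j/3 + 25/9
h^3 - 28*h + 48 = (h - 4)*(h - 2)*(h + 6)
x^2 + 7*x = x*(x + 7)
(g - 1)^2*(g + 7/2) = g^3 + 3*g^2/2 - 6*g + 7/2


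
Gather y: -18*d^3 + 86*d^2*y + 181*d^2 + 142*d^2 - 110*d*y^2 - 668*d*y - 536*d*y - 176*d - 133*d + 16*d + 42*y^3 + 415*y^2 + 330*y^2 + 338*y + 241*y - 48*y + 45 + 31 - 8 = -18*d^3 + 323*d^2 - 293*d + 42*y^3 + y^2*(745 - 110*d) + y*(86*d^2 - 1204*d + 531) + 68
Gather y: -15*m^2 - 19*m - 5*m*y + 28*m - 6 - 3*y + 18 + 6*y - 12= -15*m^2 + 9*m + y*(3 - 5*m)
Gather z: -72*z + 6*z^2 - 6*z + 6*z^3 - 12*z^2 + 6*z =6*z^3 - 6*z^2 - 72*z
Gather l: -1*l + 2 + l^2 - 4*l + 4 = l^2 - 5*l + 6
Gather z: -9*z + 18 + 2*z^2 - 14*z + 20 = 2*z^2 - 23*z + 38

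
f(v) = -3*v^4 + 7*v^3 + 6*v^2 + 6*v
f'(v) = -12*v^3 + 21*v^2 + 12*v + 6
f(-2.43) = -184.20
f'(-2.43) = 273.03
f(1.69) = 36.59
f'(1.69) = 28.34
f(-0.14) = -0.74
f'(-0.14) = 4.76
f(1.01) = 16.27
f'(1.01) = 27.18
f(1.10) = 18.78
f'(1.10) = 28.64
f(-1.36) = -24.93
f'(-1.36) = 58.71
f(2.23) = 46.66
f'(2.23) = 4.12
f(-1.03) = -10.84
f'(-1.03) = 29.03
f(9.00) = -14040.00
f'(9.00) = -6933.00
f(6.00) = -2124.00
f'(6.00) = -1758.00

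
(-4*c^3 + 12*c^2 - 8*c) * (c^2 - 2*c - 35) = -4*c^5 + 20*c^4 + 108*c^3 - 404*c^2 + 280*c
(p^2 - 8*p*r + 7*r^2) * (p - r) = p^3 - 9*p^2*r + 15*p*r^2 - 7*r^3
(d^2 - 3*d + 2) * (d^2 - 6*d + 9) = d^4 - 9*d^3 + 29*d^2 - 39*d + 18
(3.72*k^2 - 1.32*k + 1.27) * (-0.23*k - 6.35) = -0.8556*k^3 - 23.3184*k^2 + 8.0899*k - 8.0645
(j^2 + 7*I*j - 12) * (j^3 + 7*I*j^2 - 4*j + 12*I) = j^5 + 14*I*j^4 - 65*j^3 - 100*I*j^2 - 36*j - 144*I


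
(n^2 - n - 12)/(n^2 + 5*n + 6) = (n - 4)/(n + 2)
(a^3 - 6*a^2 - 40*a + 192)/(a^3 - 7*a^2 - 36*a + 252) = (a^2 - 12*a + 32)/(a^2 - 13*a + 42)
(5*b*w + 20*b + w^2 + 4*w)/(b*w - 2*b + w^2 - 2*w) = (5*b*w + 20*b + w^2 + 4*w)/(b*w - 2*b + w^2 - 2*w)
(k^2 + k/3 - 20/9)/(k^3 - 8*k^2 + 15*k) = (k^2 + k/3 - 20/9)/(k*(k^2 - 8*k + 15))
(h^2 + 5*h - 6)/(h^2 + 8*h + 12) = (h - 1)/(h + 2)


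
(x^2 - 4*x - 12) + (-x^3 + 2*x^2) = -x^3 + 3*x^2 - 4*x - 12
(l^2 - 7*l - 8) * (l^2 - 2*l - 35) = l^4 - 9*l^3 - 29*l^2 + 261*l + 280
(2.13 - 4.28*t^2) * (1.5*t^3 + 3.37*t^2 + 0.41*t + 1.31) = -6.42*t^5 - 14.4236*t^4 + 1.4402*t^3 + 1.5713*t^2 + 0.8733*t + 2.7903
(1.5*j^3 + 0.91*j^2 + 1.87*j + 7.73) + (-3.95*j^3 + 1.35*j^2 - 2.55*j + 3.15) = -2.45*j^3 + 2.26*j^2 - 0.68*j + 10.88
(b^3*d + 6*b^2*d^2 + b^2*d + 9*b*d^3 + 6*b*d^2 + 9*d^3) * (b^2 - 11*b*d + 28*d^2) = b^5*d - 5*b^4*d^2 + b^4*d - 29*b^3*d^3 - 5*b^3*d^2 + 69*b^2*d^4 - 29*b^2*d^3 + 252*b*d^5 + 69*b*d^4 + 252*d^5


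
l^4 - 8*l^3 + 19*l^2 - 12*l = l*(l - 4)*(l - 3)*(l - 1)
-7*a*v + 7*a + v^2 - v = (-7*a + v)*(v - 1)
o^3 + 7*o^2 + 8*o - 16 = (o - 1)*(o + 4)^2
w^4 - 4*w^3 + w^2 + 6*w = w*(w - 3)*(w - 2)*(w + 1)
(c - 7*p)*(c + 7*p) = c^2 - 49*p^2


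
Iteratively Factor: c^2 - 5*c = (c - 5)*(c)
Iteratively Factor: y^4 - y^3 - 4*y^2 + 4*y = (y + 2)*(y^3 - 3*y^2 + 2*y) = (y - 2)*(y + 2)*(y^2 - y) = (y - 2)*(y - 1)*(y + 2)*(y)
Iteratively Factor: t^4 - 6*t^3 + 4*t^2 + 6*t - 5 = (t - 1)*(t^3 - 5*t^2 - t + 5) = (t - 1)^2*(t^2 - 4*t - 5) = (t - 5)*(t - 1)^2*(t + 1)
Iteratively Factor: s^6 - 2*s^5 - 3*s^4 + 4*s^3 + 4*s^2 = (s + 1)*(s^5 - 3*s^4 + 4*s^2) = s*(s + 1)*(s^4 - 3*s^3 + 4*s) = s*(s - 2)*(s + 1)*(s^3 - s^2 - 2*s) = s^2*(s - 2)*(s + 1)*(s^2 - s - 2) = s^2*(s - 2)^2*(s + 1)*(s + 1)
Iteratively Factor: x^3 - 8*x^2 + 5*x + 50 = (x + 2)*(x^2 - 10*x + 25) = (x - 5)*(x + 2)*(x - 5)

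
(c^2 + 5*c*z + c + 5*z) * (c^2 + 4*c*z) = c^4 + 9*c^3*z + c^3 + 20*c^2*z^2 + 9*c^2*z + 20*c*z^2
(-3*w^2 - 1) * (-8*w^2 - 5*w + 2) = 24*w^4 + 15*w^3 + 2*w^2 + 5*w - 2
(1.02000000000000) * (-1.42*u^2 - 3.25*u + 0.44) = -1.4484*u^2 - 3.315*u + 0.4488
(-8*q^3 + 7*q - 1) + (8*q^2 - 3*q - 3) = -8*q^3 + 8*q^2 + 4*q - 4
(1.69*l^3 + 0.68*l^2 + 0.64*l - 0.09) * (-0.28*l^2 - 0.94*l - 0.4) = -0.4732*l^5 - 1.779*l^4 - 1.4944*l^3 - 0.8484*l^2 - 0.1714*l + 0.036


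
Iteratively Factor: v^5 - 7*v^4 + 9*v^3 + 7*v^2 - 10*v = (v - 2)*(v^4 - 5*v^3 - v^2 + 5*v) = v*(v - 2)*(v^3 - 5*v^2 - v + 5) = v*(v - 5)*(v - 2)*(v^2 - 1) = v*(v - 5)*(v - 2)*(v - 1)*(v + 1)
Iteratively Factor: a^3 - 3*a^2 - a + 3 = (a - 3)*(a^2 - 1) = (a - 3)*(a - 1)*(a + 1)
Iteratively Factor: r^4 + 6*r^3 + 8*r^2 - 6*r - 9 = (r + 1)*(r^3 + 5*r^2 + 3*r - 9) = (r - 1)*(r + 1)*(r^2 + 6*r + 9) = (r - 1)*(r + 1)*(r + 3)*(r + 3)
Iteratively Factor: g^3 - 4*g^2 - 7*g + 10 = (g + 2)*(g^2 - 6*g + 5) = (g - 5)*(g + 2)*(g - 1)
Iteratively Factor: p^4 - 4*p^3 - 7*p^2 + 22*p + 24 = (p + 1)*(p^3 - 5*p^2 - 2*p + 24) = (p - 4)*(p + 1)*(p^2 - p - 6) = (p - 4)*(p - 3)*(p + 1)*(p + 2)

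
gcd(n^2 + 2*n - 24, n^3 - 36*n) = n + 6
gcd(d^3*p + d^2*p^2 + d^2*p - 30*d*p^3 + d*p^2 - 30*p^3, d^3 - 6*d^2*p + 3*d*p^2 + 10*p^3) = -d + 5*p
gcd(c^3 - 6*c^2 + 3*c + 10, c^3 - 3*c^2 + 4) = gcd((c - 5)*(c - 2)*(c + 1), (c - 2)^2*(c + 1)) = c^2 - c - 2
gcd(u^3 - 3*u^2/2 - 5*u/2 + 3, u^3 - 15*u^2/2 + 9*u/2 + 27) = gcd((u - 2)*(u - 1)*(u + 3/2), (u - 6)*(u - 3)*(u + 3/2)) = u + 3/2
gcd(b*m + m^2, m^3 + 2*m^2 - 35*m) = m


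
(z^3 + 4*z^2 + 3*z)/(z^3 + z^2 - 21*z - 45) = z*(z + 1)/(z^2 - 2*z - 15)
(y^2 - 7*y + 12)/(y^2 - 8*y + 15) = (y - 4)/(y - 5)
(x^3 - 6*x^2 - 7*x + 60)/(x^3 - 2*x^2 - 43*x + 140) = (x + 3)/(x + 7)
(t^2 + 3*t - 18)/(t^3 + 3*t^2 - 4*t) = (t^2 + 3*t - 18)/(t*(t^2 + 3*t - 4))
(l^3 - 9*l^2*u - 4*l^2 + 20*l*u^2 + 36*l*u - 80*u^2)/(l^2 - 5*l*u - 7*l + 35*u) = (l^2 - 4*l*u - 4*l + 16*u)/(l - 7)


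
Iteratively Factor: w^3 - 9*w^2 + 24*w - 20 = (w - 5)*(w^2 - 4*w + 4) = (w - 5)*(w - 2)*(w - 2)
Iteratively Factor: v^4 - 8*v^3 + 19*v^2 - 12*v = (v - 3)*(v^3 - 5*v^2 + 4*v) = (v - 4)*(v - 3)*(v^2 - v) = (v - 4)*(v - 3)*(v - 1)*(v)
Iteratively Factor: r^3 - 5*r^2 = (r)*(r^2 - 5*r) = r*(r - 5)*(r)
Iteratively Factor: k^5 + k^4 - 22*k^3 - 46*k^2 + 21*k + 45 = (k + 1)*(k^4 - 22*k^2 - 24*k + 45) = (k + 1)*(k + 3)*(k^3 - 3*k^2 - 13*k + 15) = (k - 5)*(k + 1)*(k + 3)*(k^2 + 2*k - 3) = (k - 5)*(k + 1)*(k + 3)^2*(k - 1)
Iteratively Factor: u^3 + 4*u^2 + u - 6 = (u + 2)*(u^2 + 2*u - 3) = (u - 1)*(u + 2)*(u + 3)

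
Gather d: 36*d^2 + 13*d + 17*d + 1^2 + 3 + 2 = 36*d^2 + 30*d + 6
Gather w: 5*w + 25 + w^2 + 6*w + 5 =w^2 + 11*w + 30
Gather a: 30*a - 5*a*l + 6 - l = a*(30 - 5*l) - l + 6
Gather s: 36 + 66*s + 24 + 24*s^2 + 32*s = 24*s^2 + 98*s + 60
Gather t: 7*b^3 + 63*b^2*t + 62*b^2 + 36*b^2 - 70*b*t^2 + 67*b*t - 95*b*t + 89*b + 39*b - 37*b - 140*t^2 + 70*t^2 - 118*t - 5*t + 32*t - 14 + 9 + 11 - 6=7*b^3 + 98*b^2 + 91*b + t^2*(-70*b - 70) + t*(63*b^2 - 28*b - 91)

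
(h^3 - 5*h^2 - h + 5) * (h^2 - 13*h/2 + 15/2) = h^5 - 23*h^4/2 + 39*h^3 - 26*h^2 - 40*h + 75/2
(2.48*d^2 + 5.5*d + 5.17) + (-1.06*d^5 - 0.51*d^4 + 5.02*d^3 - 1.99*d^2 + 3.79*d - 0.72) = -1.06*d^5 - 0.51*d^4 + 5.02*d^3 + 0.49*d^2 + 9.29*d + 4.45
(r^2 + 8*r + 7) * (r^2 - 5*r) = r^4 + 3*r^3 - 33*r^2 - 35*r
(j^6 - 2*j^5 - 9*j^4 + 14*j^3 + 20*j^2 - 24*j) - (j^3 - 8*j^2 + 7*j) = j^6 - 2*j^5 - 9*j^4 + 13*j^3 + 28*j^2 - 31*j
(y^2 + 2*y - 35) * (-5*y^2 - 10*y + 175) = -5*y^4 - 20*y^3 + 330*y^2 + 700*y - 6125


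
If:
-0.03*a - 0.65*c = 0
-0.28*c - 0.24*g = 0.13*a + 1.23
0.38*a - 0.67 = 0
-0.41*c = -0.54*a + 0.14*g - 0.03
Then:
No Solution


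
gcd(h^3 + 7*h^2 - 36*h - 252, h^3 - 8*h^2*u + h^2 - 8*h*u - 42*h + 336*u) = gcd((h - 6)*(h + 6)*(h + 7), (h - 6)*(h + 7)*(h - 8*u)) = h^2 + h - 42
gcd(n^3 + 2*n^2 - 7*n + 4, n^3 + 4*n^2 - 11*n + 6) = n^2 - 2*n + 1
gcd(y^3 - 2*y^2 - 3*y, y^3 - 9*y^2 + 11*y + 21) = y^2 - 2*y - 3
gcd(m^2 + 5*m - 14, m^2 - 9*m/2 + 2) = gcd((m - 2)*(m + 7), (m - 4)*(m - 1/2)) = 1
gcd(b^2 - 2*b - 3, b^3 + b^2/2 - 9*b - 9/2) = b - 3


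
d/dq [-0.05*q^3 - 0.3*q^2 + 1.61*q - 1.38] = -0.15*q^2 - 0.6*q + 1.61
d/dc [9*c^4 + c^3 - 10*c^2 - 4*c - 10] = 36*c^3 + 3*c^2 - 20*c - 4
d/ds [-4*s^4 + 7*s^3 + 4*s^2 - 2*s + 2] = -16*s^3 + 21*s^2 + 8*s - 2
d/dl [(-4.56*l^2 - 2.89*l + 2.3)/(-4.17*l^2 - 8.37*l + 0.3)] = (26.1159*l^2 + 16.446*l + 18.384)/(17.3889*l^4 + 69.8058*l^3 + 67.5549*l^2 - 5.022*l + 0.09)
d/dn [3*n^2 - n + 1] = 6*n - 1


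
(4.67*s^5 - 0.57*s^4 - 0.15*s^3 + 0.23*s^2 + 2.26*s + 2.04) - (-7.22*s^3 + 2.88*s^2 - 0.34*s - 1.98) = 4.67*s^5 - 0.57*s^4 + 7.07*s^3 - 2.65*s^2 + 2.6*s + 4.02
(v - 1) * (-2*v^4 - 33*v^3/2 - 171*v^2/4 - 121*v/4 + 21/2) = -2*v^5 - 29*v^4/2 - 105*v^3/4 + 25*v^2/2 + 163*v/4 - 21/2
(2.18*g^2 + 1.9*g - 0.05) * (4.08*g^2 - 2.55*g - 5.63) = 8.8944*g^4 + 2.193*g^3 - 17.3224*g^2 - 10.5695*g + 0.2815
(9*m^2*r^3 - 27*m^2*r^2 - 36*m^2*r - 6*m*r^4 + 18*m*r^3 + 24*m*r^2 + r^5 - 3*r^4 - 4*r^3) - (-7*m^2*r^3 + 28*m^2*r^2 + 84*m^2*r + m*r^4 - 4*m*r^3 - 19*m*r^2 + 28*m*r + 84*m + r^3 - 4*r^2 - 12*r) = 16*m^2*r^3 - 55*m^2*r^2 - 120*m^2*r - 7*m*r^4 + 22*m*r^3 + 43*m*r^2 - 28*m*r - 84*m + r^5 - 3*r^4 - 5*r^3 + 4*r^2 + 12*r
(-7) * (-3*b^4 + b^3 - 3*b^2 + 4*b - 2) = 21*b^4 - 7*b^3 + 21*b^2 - 28*b + 14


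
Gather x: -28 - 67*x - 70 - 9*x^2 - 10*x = -9*x^2 - 77*x - 98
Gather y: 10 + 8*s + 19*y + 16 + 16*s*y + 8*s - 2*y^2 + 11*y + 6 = 16*s - 2*y^2 + y*(16*s + 30) + 32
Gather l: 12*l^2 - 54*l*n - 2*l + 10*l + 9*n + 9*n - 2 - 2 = 12*l^2 + l*(8 - 54*n) + 18*n - 4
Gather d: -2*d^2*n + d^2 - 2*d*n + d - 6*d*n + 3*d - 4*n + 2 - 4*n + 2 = d^2*(1 - 2*n) + d*(4 - 8*n) - 8*n + 4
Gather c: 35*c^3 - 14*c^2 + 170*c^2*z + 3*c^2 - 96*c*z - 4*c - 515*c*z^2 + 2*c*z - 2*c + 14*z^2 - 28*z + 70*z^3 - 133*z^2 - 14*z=35*c^3 + c^2*(170*z - 11) + c*(-515*z^2 - 94*z - 6) + 70*z^3 - 119*z^2 - 42*z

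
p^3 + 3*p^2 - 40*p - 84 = (p - 6)*(p + 2)*(p + 7)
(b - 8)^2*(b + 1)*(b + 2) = b^4 - 13*b^3 + 18*b^2 + 160*b + 128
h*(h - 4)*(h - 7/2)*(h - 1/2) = h^4 - 8*h^3 + 71*h^2/4 - 7*h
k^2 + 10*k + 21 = (k + 3)*(k + 7)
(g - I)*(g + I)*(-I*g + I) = -I*g^3 + I*g^2 - I*g + I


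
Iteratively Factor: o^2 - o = (o)*(o - 1)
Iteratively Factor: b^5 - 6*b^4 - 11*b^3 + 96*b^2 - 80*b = (b - 1)*(b^4 - 5*b^3 - 16*b^2 + 80*b) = (b - 5)*(b - 1)*(b^3 - 16*b) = (b - 5)*(b - 4)*(b - 1)*(b^2 + 4*b) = b*(b - 5)*(b - 4)*(b - 1)*(b + 4)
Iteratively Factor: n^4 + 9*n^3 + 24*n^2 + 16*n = (n + 4)*(n^3 + 5*n^2 + 4*n) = (n + 4)^2*(n^2 + n) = n*(n + 4)^2*(n + 1)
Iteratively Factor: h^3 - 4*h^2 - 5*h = (h - 5)*(h^2 + h) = (h - 5)*(h + 1)*(h)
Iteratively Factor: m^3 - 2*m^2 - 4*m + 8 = (m + 2)*(m^2 - 4*m + 4) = (m - 2)*(m + 2)*(m - 2)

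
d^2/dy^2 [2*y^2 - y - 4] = 4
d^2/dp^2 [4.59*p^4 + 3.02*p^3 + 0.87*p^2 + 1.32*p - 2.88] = 55.08*p^2 + 18.12*p + 1.74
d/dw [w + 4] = 1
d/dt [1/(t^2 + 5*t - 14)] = (-2*t - 5)/(t^2 + 5*t - 14)^2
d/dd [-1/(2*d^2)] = d^(-3)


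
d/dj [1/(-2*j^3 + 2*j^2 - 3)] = 2*j*(3*j - 2)/(2*j^3 - 2*j^2 + 3)^2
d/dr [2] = 0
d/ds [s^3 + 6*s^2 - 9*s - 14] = 3*s^2 + 12*s - 9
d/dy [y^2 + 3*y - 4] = 2*y + 3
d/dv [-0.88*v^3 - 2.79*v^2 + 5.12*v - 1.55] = -2.64*v^2 - 5.58*v + 5.12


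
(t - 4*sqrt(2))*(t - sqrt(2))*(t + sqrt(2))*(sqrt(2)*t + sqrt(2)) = sqrt(2)*t^4 - 8*t^3 + sqrt(2)*t^3 - 8*t^2 - 2*sqrt(2)*t^2 - 2*sqrt(2)*t + 16*t + 16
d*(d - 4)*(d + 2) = d^3 - 2*d^2 - 8*d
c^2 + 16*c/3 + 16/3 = (c + 4/3)*(c + 4)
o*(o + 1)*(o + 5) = o^3 + 6*o^2 + 5*o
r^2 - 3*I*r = r*(r - 3*I)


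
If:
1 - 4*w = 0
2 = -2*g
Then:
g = -1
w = 1/4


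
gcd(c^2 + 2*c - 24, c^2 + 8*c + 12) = c + 6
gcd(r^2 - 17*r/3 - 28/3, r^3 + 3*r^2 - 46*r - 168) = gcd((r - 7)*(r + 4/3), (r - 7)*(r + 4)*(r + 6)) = r - 7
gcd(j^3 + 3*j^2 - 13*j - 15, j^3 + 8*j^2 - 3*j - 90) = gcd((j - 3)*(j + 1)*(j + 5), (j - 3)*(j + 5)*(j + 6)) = j^2 + 2*j - 15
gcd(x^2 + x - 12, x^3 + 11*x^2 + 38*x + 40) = x + 4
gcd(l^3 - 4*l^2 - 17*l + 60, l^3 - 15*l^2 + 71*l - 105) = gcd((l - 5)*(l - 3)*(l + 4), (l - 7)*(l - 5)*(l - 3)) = l^2 - 8*l + 15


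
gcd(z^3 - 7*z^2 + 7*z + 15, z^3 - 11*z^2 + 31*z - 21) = z - 3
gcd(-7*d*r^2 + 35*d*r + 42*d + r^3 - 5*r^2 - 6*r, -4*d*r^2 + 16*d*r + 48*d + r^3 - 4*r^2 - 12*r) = r - 6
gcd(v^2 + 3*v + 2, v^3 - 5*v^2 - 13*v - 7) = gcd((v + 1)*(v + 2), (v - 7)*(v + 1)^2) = v + 1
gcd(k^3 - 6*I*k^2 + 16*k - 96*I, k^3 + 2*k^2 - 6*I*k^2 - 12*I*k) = k - 6*I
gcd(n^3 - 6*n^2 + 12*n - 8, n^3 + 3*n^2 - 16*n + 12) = n - 2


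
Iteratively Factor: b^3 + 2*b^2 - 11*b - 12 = (b + 1)*(b^2 + b - 12) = (b - 3)*(b + 1)*(b + 4)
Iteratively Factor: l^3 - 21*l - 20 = (l + 4)*(l^2 - 4*l - 5) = (l + 1)*(l + 4)*(l - 5)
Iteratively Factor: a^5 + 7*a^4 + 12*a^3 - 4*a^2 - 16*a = (a + 4)*(a^4 + 3*a^3 - 4*a) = (a + 2)*(a + 4)*(a^3 + a^2 - 2*a) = a*(a + 2)*(a + 4)*(a^2 + a - 2) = a*(a + 2)^2*(a + 4)*(a - 1)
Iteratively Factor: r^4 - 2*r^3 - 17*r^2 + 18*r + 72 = (r - 3)*(r^3 + r^2 - 14*r - 24) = (r - 3)*(r + 3)*(r^2 - 2*r - 8) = (r - 3)*(r + 2)*(r + 3)*(r - 4)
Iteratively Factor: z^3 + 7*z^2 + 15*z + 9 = (z + 3)*(z^2 + 4*z + 3) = (z + 3)^2*(z + 1)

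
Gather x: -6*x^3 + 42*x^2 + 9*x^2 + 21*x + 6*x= -6*x^3 + 51*x^2 + 27*x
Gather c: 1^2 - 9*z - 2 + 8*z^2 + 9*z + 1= 8*z^2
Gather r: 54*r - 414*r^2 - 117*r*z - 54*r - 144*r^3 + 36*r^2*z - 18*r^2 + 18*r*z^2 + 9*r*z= -144*r^3 + r^2*(36*z - 432) + r*(18*z^2 - 108*z)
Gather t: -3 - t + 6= 3 - t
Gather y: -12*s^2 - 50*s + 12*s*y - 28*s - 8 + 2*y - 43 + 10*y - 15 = -12*s^2 - 78*s + y*(12*s + 12) - 66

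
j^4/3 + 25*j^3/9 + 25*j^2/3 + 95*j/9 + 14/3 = (j/3 + 1)*(j + 1)*(j + 2)*(j + 7/3)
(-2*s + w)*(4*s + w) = -8*s^2 + 2*s*w + w^2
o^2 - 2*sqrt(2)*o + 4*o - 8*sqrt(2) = (o + 4)*(o - 2*sqrt(2))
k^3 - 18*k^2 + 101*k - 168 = (k - 8)*(k - 7)*(k - 3)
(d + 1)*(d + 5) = d^2 + 6*d + 5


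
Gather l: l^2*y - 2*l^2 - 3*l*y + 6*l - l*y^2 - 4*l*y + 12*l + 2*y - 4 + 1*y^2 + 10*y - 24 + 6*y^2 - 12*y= l^2*(y - 2) + l*(-y^2 - 7*y + 18) + 7*y^2 - 28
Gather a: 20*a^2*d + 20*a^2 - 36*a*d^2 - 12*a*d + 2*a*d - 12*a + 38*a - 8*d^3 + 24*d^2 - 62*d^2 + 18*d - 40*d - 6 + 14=a^2*(20*d + 20) + a*(-36*d^2 - 10*d + 26) - 8*d^3 - 38*d^2 - 22*d + 8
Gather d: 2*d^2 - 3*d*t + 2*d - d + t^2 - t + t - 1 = 2*d^2 + d*(1 - 3*t) + t^2 - 1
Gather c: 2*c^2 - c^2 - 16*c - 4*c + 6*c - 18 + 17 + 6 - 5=c^2 - 14*c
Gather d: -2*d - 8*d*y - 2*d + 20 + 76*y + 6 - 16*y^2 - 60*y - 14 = d*(-8*y - 4) - 16*y^2 + 16*y + 12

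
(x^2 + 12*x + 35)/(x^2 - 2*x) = (x^2 + 12*x + 35)/(x*(x - 2))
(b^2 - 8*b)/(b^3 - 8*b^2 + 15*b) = (b - 8)/(b^2 - 8*b + 15)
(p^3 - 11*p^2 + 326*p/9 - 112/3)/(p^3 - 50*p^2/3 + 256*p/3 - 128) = (p - 7/3)/(p - 8)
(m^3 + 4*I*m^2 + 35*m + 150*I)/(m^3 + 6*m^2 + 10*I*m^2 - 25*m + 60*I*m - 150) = (m - 6*I)/(m + 6)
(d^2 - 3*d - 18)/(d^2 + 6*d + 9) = (d - 6)/(d + 3)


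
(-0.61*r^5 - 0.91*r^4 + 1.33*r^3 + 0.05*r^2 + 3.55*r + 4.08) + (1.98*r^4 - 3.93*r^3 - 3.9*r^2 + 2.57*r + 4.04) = -0.61*r^5 + 1.07*r^4 - 2.6*r^3 - 3.85*r^2 + 6.12*r + 8.12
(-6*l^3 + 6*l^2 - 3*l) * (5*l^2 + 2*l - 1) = -30*l^5 + 18*l^4 + 3*l^3 - 12*l^2 + 3*l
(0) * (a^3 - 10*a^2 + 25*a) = 0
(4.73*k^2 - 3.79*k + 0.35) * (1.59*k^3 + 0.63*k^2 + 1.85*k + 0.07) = 7.5207*k^5 - 3.0462*k^4 + 6.9193*k^3 - 6.4599*k^2 + 0.3822*k + 0.0245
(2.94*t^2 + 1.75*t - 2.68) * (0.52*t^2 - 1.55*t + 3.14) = 1.5288*t^4 - 3.647*t^3 + 5.1255*t^2 + 9.649*t - 8.4152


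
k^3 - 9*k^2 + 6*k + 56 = (k - 7)*(k - 4)*(k + 2)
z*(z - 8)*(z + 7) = z^3 - z^2 - 56*z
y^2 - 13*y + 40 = (y - 8)*(y - 5)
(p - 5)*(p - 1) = p^2 - 6*p + 5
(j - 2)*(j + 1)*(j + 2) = j^3 + j^2 - 4*j - 4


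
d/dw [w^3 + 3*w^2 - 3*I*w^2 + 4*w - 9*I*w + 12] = 3*w^2 + 6*w*(1 - I) + 4 - 9*I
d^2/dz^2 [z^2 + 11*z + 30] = 2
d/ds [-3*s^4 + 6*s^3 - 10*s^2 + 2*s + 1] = -12*s^3 + 18*s^2 - 20*s + 2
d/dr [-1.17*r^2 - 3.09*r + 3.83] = -2.34*r - 3.09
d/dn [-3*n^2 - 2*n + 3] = -6*n - 2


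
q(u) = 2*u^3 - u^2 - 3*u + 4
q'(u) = 6*u^2 - 2*u - 3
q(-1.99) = -9.75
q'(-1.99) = 24.74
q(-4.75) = -218.66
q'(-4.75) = 141.88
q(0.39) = 2.80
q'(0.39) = -2.87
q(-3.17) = -60.25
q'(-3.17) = 63.63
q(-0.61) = 5.00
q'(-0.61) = 0.45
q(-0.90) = 4.43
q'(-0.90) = 3.66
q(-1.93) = -8.31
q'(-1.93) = 23.21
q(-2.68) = -33.64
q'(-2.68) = 45.45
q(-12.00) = -3560.00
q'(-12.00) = 885.00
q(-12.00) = -3560.00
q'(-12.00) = 885.00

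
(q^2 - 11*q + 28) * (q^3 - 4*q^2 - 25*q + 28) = q^5 - 15*q^4 + 47*q^3 + 191*q^2 - 1008*q + 784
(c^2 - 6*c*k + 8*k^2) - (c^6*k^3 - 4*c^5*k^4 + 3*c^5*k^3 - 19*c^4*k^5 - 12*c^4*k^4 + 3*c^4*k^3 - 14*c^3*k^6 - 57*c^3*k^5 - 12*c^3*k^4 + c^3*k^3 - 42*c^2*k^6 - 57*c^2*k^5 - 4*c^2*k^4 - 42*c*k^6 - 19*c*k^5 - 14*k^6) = -c^6*k^3 + 4*c^5*k^4 - 3*c^5*k^3 + 19*c^4*k^5 + 12*c^4*k^4 - 3*c^4*k^3 + 14*c^3*k^6 + 57*c^3*k^5 + 12*c^3*k^4 - c^3*k^3 + 42*c^2*k^6 + 57*c^2*k^5 + 4*c^2*k^4 + c^2 + 42*c*k^6 + 19*c*k^5 - 6*c*k + 14*k^6 + 8*k^2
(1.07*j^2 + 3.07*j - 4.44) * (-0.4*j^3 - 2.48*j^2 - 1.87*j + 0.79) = -0.428*j^5 - 3.8816*j^4 - 7.8385*j^3 + 6.1156*j^2 + 10.7281*j - 3.5076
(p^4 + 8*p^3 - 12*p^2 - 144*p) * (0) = 0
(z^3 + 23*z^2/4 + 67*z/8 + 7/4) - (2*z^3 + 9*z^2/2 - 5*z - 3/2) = -z^3 + 5*z^2/4 + 107*z/8 + 13/4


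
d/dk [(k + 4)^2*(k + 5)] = (k + 4)*(3*k + 14)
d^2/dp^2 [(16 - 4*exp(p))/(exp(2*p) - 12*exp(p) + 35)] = 4*(-exp(4*p) + 4*exp(3*p) + 66*exp(2*p) - 404*exp(p) + 455)*exp(p)/(exp(6*p) - 36*exp(5*p) + 537*exp(4*p) - 4248*exp(3*p) + 18795*exp(2*p) - 44100*exp(p) + 42875)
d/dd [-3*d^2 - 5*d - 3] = -6*d - 5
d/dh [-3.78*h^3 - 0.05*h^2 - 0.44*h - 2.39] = -11.34*h^2 - 0.1*h - 0.44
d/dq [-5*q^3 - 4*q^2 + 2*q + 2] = -15*q^2 - 8*q + 2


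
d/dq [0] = 0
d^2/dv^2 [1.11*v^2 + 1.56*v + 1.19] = 2.22000000000000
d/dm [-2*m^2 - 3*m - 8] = -4*m - 3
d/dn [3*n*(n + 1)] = 6*n + 3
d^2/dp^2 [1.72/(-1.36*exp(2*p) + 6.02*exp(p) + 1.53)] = (1.72*(2.72*exp(p) - 6.02)*(5.44*exp(p) - 12.04)*exp(p) + (9.3568*exp(p) - 10.3544)*(-1.36*exp(2*p) + 6.02*exp(p) + 1.53))*exp(p)/(-1.36*exp(2*p) + 6.02*exp(p) + 1.53)^3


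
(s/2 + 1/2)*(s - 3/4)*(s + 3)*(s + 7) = s^4/2 + 41*s^3/8 + 91*s^2/8 - 9*s/8 - 63/8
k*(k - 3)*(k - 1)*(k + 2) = k^4 - 2*k^3 - 5*k^2 + 6*k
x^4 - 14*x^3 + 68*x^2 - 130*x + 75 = (x - 5)^2*(x - 3)*(x - 1)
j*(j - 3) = j^2 - 3*j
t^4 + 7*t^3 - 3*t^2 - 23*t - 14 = (t - 2)*(t + 1)^2*(t + 7)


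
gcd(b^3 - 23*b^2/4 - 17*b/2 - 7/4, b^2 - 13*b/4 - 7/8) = b + 1/4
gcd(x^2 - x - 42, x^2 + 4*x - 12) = x + 6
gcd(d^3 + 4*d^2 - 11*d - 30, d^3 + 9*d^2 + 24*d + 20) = d^2 + 7*d + 10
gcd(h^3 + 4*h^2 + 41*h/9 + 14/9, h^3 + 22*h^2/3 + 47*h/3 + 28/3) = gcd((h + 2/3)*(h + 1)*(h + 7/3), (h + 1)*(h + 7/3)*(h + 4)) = h^2 + 10*h/3 + 7/3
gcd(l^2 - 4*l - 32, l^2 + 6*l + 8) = l + 4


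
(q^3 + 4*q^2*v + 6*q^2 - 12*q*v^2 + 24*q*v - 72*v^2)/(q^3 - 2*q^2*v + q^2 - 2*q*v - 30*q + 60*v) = (q + 6*v)/(q - 5)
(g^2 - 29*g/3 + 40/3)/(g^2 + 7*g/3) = (3*g^2 - 29*g + 40)/(g*(3*g + 7))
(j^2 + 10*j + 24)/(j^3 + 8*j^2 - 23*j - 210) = (j + 4)/(j^2 + 2*j - 35)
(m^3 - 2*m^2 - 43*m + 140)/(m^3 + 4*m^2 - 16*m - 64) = (m^2 + 2*m - 35)/(m^2 + 8*m + 16)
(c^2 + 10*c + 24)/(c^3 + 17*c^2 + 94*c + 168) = 1/(c + 7)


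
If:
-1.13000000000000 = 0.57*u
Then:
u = -1.98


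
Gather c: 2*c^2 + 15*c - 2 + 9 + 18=2*c^2 + 15*c + 25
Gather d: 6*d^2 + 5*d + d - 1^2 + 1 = 6*d^2 + 6*d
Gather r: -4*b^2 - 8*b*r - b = -4*b^2 - 8*b*r - b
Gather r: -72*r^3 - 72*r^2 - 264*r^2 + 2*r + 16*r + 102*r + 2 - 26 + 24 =-72*r^3 - 336*r^2 + 120*r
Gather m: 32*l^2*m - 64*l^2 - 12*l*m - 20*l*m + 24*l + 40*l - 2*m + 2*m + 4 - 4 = -64*l^2 + 64*l + m*(32*l^2 - 32*l)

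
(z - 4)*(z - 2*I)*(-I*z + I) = -I*z^3 - 2*z^2 + 5*I*z^2 + 10*z - 4*I*z - 8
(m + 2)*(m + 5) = m^2 + 7*m + 10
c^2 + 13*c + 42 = (c + 6)*(c + 7)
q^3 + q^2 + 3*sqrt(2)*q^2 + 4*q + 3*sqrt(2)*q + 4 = (q + 1)*(q + sqrt(2))*(q + 2*sqrt(2))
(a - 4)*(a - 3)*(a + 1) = a^3 - 6*a^2 + 5*a + 12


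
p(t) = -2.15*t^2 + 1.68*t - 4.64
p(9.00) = -163.67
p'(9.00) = -37.02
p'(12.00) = -49.92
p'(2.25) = -8.00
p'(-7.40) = 33.50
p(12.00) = -294.08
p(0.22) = -4.37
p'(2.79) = -10.32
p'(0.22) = 0.73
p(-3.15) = -31.27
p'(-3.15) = 15.22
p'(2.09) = -7.31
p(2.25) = -11.74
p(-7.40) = -134.81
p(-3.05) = -29.76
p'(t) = 1.68 - 4.3*t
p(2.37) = -12.73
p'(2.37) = -8.51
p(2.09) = -10.52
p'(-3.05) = 14.80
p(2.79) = -16.69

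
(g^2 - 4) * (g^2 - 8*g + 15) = g^4 - 8*g^3 + 11*g^2 + 32*g - 60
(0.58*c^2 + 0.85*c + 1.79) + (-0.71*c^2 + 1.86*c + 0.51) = -0.13*c^2 + 2.71*c + 2.3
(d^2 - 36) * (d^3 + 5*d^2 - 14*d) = d^5 + 5*d^4 - 50*d^3 - 180*d^2 + 504*d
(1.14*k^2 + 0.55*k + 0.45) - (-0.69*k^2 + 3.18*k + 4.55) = 1.83*k^2 - 2.63*k - 4.1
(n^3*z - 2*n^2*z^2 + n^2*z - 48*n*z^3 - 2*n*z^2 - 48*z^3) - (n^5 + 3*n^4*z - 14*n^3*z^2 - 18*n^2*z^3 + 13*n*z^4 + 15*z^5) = -n^5 - 3*n^4*z + 14*n^3*z^2 + n^3*z + 18*n^2*z^3 - 2*n^2*z^2 + n^2*z - 13*n*z^4 - 48*n*z^3 - 2*n*z^2 - 15*z^5 - 48*z^3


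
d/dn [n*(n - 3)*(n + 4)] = 3*n^2 + 2*n - 12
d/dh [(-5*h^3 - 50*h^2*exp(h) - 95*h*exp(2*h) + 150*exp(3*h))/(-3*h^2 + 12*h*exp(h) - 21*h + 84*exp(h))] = 5*((h^2 - 4*h*exp(h) + 7*h - 28*exp(h))*(10*h^2*exp(h) + 3*h^2 + 38*h*exp(2*h) + 20*h*exp(h) - 90*exp(3*h) + 19*exp(2*h)) + (h^3 + 10*h^2*exp(h) + 19*h*exp(2*h) - 30*exp(3*h))*(4*h*exp(h) - 2*h + 32*exp(h) - 7))/(3*(h^2 - 4*h*exp(h) + 7*h - 28*exp(h))^2)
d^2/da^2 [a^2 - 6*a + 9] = 2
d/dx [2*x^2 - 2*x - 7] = 4*x - 2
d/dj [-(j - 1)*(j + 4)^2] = (-3*j - 2)*(j + 4)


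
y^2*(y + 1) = y^3 + y^2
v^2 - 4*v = v*(v - 4)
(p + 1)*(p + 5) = p^2 + 6*p + 5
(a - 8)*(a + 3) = a^2 - 5*a - 24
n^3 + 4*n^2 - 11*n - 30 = (n - 3)*(n + 2)*(n + 5)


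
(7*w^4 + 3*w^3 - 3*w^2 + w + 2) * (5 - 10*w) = -70*w^5 + 5*w^4 + 45*w^3 - 25*w^2 - 15*w + 10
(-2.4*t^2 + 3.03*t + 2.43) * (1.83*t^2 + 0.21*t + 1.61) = -4.392*t^4 + 5.0409*t^3 + 1.2192*t^2 + 5.3886*t + 3.9123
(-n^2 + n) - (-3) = -n^2 + n + 3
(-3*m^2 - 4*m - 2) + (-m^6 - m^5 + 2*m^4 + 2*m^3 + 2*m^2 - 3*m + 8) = -m^6 - m^5 + 2*m^4 + 2*m^3 - m^2 - 7*m + 6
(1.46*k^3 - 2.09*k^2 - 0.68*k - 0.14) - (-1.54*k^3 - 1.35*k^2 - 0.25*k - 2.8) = 3.0*k^3 - 0.74*k^2 - 0.43*k + 2.66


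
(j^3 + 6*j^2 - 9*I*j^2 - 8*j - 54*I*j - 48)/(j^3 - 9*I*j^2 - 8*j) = (j + 6)/j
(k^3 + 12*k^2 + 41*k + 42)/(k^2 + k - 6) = (k^2 + 9*k + 14)/(k - 2)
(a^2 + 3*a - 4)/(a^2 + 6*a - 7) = (a + 4)/(a + 7)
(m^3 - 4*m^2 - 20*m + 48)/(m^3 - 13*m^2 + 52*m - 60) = (m + 4)/(m - 5)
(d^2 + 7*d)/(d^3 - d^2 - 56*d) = 1/(d - 8)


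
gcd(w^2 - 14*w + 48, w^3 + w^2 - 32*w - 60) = w - 6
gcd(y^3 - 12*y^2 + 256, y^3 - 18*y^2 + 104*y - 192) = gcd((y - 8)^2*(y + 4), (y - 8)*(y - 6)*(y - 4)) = y - 8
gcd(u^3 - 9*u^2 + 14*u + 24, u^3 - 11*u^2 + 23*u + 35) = u + 1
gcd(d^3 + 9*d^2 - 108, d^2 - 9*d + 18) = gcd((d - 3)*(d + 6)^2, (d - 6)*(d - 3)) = d - 3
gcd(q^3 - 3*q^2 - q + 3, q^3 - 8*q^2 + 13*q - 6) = q - 1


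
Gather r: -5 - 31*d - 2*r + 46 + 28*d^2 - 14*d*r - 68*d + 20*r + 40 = 28*d^2 - 99*d + r*(18 - 14*d) + 81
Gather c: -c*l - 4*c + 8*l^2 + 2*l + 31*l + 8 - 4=c*(-l - 4) + 8*l^2 + 33*l + 4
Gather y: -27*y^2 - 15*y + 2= -27*y^2 - 15*y + 2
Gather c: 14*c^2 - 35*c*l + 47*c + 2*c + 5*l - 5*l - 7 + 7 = 14*c^2 + c*(49 - 35*l)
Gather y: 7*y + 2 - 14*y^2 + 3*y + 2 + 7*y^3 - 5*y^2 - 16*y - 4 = 7*y^3 - 19*y^2 - 6*y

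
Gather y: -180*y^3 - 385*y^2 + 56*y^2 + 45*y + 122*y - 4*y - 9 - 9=-180*y^3 - 329*y^2 + 163*y - 18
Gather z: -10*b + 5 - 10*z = -10*b - 10*z + 5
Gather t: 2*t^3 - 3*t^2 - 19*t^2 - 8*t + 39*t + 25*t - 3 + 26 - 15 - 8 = 2*t^3 - 22*t^2 + 56*t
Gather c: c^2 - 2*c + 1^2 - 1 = c^2 - 2*c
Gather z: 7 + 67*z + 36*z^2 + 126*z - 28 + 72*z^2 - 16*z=108*z^2 + 177*z - 21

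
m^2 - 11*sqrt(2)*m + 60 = (m - 6*sqrt(2))*(m - 5*sqrt(2))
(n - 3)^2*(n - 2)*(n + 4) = n^4 - 4*n^3 - 11*n^2 + 66*n - 72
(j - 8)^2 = j^2 - 16*j + 64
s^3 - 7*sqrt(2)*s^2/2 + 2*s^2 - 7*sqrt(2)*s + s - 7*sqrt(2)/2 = (s + 1)^2*(s - 7*sqrt(2)/2)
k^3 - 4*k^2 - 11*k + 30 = (k - 5)*(k - 2)*(k + 3)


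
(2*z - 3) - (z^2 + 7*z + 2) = -z^2 - 5*z - 5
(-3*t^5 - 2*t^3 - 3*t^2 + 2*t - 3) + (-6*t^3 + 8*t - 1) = -3*t^5 - 8*t^3 - 3*t^2 + 10*t - 4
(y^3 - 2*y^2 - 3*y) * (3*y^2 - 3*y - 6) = 3*y^5 - 9*y^4 - 9*y^3 + 21*y^2 + 18*y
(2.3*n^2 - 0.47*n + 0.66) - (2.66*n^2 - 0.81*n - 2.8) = -0.36*n^2 + 0.34*n + 3.46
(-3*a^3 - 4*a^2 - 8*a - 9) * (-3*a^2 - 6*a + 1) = 9*a^5 + 30*a^4 + 45*a^3 + 71*a^2 + 46*a - 9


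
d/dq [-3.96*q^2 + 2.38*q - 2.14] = 2.38 - 7.92*q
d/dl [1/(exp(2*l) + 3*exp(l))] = (-2*exp(l) - 3)*exp(-l)/(exp(l) + 3)^2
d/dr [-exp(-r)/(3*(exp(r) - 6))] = 2*(exp(r) - 3)*exp(-r)/(3*(exp(r) - 6)^2)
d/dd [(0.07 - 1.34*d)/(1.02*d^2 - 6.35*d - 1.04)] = (1.3668*d^2 - 0.142799999999999*d + 1.8381)/(1.0404*d^4 - 12.954*d^3 + 38.2009*d^2 + 13.208*d + 1.0816)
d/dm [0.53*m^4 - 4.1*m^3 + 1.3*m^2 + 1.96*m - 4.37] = 2.12*m^3 - 12.3*m^2 + 2.6*m + 1.96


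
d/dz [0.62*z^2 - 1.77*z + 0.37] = 1.24*z - 1.77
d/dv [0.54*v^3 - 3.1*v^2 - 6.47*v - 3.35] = 1.62*v^2 - 6.2*v - 6.47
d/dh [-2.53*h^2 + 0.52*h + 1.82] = 0.52 - 5.06*h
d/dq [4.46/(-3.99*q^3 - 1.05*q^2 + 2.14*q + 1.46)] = (53.3862*q^2 + 9.366*q - 9.5444)/(3.99*q^3 + 1.05*q^2 - 2.14*q - 1.46)^2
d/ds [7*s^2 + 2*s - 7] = 14*s + 2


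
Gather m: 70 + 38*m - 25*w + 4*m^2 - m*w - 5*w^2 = 4*m^2 + m*(38 - w) - 5*w^2 - 25*w + 70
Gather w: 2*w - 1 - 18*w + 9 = 8 - 16*w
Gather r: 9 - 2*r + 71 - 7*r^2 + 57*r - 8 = -7*r^2 + 55*r + 72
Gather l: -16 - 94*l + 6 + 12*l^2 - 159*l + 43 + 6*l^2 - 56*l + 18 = 18*l^2 - 309*l + 51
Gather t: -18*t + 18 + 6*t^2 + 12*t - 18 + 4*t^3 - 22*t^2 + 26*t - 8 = 4*t^3 - 16*t^2 + 20*t - 8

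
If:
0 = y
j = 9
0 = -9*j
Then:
No Solution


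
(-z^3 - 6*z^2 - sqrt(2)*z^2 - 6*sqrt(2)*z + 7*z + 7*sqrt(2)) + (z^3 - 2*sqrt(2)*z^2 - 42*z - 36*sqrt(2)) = -6*z^2 - 3*sqrt(2)*z^2 - 35*z - 6*sqrt(2)*z - 29*sqrt(2)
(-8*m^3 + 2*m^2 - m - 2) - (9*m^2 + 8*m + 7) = -8*m^3 - 7*m^2 - 9*m - 9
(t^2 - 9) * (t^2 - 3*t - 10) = t^4 - 3*t^3 - 19*t^2 + 27*t + 90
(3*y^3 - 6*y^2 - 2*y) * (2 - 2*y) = -6*y^4 + 18*y^3 - 8*y^2 - 4*y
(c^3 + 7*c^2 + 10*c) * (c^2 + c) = c^5 + 8*c^4 + 17*c^3 + 10*c^2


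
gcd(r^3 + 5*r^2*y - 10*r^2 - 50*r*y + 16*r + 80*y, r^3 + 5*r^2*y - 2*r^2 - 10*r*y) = r^2 + 5*r*y - 2*r - 10*y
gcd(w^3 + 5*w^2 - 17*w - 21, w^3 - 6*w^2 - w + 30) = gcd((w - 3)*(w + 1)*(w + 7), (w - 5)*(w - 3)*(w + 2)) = w - 3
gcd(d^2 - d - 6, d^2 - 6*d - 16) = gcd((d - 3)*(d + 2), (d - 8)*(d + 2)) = d + 2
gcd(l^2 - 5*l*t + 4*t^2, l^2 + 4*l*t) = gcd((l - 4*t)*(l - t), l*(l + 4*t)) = 1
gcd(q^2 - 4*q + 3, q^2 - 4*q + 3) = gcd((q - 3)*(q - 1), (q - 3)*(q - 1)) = q^2 - 4*q + 3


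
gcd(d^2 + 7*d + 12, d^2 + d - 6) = d + 3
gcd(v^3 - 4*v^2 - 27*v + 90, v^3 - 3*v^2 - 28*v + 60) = v^2 - v - 30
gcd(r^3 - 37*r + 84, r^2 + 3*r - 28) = r^2 + 3*r - 28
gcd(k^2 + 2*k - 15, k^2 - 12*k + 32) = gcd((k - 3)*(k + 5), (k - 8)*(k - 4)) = 1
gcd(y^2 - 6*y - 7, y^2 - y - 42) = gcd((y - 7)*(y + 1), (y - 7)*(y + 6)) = y - 7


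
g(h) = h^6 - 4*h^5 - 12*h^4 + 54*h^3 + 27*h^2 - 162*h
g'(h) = 6*h^5 - 20*h^4 - 48*h^3 + 162*h^2 + 54*h - 162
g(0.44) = -61.96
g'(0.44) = -111.62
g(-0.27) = 44.59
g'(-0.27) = -163.94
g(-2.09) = -22.57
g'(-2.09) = 250.11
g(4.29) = 422.28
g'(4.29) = 1205.55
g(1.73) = -62.52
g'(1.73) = 81.57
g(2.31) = -17.37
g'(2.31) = 60.69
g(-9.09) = 693595.57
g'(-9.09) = -460129.43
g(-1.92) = 19.76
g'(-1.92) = 242.91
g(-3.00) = 0.00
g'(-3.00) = -648.00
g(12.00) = 1837080.00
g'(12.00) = 1019142.00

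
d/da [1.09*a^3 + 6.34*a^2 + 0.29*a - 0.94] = 3.27*a^2 + 12.68*a + 0.29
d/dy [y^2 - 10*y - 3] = 2*y - 10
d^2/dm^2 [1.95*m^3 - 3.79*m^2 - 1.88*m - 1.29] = 11.7*m - 7.58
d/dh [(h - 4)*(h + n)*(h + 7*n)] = 3*h^2 + 16*h*n - 8*h + 7*n^2 - 32*n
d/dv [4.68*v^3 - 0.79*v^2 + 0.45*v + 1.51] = 14.04*v^2 - 1.58*v + 0.45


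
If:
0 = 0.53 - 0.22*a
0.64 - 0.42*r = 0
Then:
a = 2.41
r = 1.52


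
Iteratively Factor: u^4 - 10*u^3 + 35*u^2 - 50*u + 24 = (u - 1)*(u^3 - 9*u^2 + 26*u - 24) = (u - 2)*(u - 1)*(u^2 - 7*u + 12) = (u - 3)*(u - 2)*(u - 1)*(u - 4)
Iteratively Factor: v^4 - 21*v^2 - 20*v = (v + 4)*(v^3 - 4*v^2 - 5*v) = (v + 1)*(v + 4)*(v^2 - 5*v) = v*(v + 1)*(v + 4)*(v - 5)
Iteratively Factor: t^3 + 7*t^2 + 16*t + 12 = (t + 2)*(t^2 + 5*t + 6) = (t + 2)*(t + 3)*(t + 2)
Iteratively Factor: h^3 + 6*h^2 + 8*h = (h + 4)*(h^2 + 2*h) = (h + 2)*(h + 4)*(h)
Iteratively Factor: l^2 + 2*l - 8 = (l + 4)*(l - 2)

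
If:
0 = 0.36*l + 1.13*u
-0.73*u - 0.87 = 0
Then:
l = 3.74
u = -1.19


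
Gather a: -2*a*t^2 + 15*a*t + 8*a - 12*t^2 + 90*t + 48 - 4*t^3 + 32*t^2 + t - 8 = a*(-2*t^2 + 15*t + 8) - 4*t^3 + 20*t^2 + 91*t + 40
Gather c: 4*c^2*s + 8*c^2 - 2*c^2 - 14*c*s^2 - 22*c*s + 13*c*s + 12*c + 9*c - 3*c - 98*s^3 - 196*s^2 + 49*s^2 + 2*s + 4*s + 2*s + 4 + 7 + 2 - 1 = c^2*(4*s + 6) + c*(-14*s^2 - 9*s + 18) - 98*s^3 - 147*s^2 + 8*s + 12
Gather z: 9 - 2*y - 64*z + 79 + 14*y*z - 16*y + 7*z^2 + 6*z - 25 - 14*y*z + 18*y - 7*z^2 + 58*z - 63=0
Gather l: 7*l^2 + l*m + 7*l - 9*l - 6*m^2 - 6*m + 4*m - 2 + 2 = 7*l^2 + l*(m - 2) - 6*m^2 - 2*m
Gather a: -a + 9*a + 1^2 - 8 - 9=8*a - 16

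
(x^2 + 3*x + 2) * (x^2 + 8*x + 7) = x^4 + 11*x^3 + 33*x^2 + 37*x + 14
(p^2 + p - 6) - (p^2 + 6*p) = -5*p - 6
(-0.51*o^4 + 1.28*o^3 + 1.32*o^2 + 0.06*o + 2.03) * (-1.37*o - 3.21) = 0.6987*o^5 - 0.1165*o^4 - 5.9172*o^3 - 4.3194*o^2 - 2.9737*o - 6.5163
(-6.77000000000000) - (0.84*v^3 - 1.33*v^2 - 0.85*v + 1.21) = -0.84*v^3 + 1.33*v^2 + 0.85*v - 7.98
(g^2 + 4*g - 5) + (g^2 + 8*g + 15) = 2*g^2 + 12*g + 10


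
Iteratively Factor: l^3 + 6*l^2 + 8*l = (l + 2)*(l^2 + 4*l) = (l + 2)*(l + 4)*(l)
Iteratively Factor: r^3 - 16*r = (r)*(r^2 - 16) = r*(r - 4)*(r + 4)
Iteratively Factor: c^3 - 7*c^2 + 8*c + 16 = (c - 4)*(c^2 - 3*c - 4) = (c - 4)*(c + 1)*(c - 4)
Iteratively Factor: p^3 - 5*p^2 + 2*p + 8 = (p + 1)*(p^2 - 6*p + 8) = (p - 2)*(p + 1)*(p - 4)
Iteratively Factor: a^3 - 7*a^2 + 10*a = (a)*(a^2 - 7*a + 10) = a*(a - 2)*(a - 5)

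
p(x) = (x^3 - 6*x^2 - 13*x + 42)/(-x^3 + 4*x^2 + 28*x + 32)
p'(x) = (3*x^2 - 12*x - 13)/(-x^3 + 4*x^2 + 28*x + 32) + (3*x^2 - 8*x - 28)*(x^3 - 6*x^2 - 13*x + 42)/(-x^3 + 4*x^2 + 28*x + 32)^2 = 2*(-x^3 + 17*x^2 + 19*x - 398)/(x^5 - 10*x^4 - 20*x^3 + 200*x^2 + 640*x + 512)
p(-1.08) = 6.22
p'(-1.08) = -12.38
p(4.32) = -0.31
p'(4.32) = -0.05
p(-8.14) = -1.30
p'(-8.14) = -0.04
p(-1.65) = 36.06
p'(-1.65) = -189.64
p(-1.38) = 12.73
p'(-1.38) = -37.12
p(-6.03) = -1.39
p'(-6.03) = -0.05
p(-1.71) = 51.05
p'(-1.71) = -326.84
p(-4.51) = -1.44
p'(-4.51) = 0.04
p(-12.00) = -1.20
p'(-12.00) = -0.02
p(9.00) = -1.39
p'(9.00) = 0.63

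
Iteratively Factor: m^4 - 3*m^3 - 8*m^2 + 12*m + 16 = (m + 1)*(m^3 - 4*m^2 - 4*m + 16) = (m - 4)*(m + 1)*(m^2 - 4) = (m - 4)*(m + 1)*(m + 2)*(m - 2)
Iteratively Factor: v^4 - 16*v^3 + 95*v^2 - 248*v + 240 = (v - 5)*(v^3 - 11*v^2 + 40*v - 48) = (v - 5)*(v - 3)*(v^2 - 8*v + 16) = (v - 5)*(v - 4)*(v - 3)*(v - 4)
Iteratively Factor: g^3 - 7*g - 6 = (g + 2)*(g^2 - 2*g - 3) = (g - 3)*(g + 2)*(g + 1)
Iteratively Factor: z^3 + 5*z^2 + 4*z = (z + 4)*(z^2 + z) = (z + 1)*(z + 4)*(z)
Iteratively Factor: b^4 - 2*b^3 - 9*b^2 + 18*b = (b - 2)*(b^3 - 9*b) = (b - 3)*(b - 2)*(b^2 + 3*b) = b*(b - 3)*(b - 2)*(b + 3)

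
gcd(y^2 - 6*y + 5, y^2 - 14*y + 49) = 1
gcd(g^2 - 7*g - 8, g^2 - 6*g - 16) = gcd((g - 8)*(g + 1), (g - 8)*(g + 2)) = g - 8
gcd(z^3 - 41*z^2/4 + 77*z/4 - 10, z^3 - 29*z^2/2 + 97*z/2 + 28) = z - 8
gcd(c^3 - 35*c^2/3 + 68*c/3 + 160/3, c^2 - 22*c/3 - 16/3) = c - 8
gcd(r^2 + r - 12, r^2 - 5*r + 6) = r - 3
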